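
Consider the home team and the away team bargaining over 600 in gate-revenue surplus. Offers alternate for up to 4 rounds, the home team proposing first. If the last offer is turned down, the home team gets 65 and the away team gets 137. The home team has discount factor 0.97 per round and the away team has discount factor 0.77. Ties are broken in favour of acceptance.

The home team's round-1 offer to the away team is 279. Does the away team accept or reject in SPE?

Work out the away team's continuation value if the offer is rejected.
Round 4 (the away team proposes): the home team gets 65 if talks fail, so the away team offers 65 and keeps 535.
Round 3 (the home team proposes): the away team can get 535 next round, worth 0.77 × 535 = 411.95 now; the home team offers that and keeps 188.05.
Round 2 (the away team proposes): the home team can get 188.05 next round, worth 0.97 × 188.05 = 182.4085 now; the away team offers that and keeps 417.5915.
So by rejecting in round 1, the away team gets 417.5915 next round, worth 0.77 × 417.5915 = 321.545455 now.
Offer 279 < 321.545455, so the away team rejects.

Reject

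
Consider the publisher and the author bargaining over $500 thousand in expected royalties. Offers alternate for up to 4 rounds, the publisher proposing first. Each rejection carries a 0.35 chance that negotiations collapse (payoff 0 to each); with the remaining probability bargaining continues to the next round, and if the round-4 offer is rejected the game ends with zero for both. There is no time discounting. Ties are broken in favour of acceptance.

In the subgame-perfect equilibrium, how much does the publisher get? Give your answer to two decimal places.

248.94

Round 4 (the author proposes): rejection yields 0 for the publisher; the author offers 0 and keeps 500.
Round 3 (the publisher proposes): rejecting gives the author an expected 0.65 × 500 = 325; the publisher offers that and keeps 175.
Round 2 (the author proposes): rejecting gives the publisher an expected 0.65 × 175 = 113.75; the author offers that and keeps 386.25.
Round 1 (the publisher proposes): rejecting gives the author an expected 0.65 × 386.25 = 251.0625; the publisher offers that and keeps 248.9375.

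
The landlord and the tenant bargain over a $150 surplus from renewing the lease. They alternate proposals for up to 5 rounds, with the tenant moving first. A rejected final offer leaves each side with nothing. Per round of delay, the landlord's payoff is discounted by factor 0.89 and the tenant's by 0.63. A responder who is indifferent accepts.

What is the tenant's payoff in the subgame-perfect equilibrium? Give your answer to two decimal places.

Solve by backward induction from round 5.
Round 5 (the tenant proposes): rejection yields 0 for the landlord; the tenant offers 0 and keeps 150.
Round 4 (the landlord proposes): the tenant can get 150 next round, worth 0.63 × 150 = 94.5 now. The landlord offers 94.5 and keeps 150 − 94.5 = 55.5.
Round 3 (the tenant proposes): the landlord can get 55.5 next round, worth 0.89 × 55.5 = 49.395 now; the tenant offers that and keeps 100.605.
Round 2 (the landlord proposes): the tenant can get 100.605 next round, worth 0.63 × 100.605 = 63.38115 now. The landlord offers 63.38115 and keeps 150 − 63.38115 = 86.61885.
Round 1 (the tenant proposes): the landlord can get 86.61885 next round, worth 0.89 × 86.61885 = 77.0907765 now; the tenant offers that and keeps 72.9092235.

72.91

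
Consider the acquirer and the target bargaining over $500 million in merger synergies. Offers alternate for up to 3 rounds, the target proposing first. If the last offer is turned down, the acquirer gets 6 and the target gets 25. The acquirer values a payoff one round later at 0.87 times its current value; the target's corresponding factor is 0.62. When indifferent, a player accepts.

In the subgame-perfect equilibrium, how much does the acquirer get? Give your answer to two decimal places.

By backward induction:
Round 3 (the target proposes): the acquirer gets 6 if talks fail, so the target offers 6 and keeps 494.
Round 2 (the acquirer proposes): the target can get 494 next round, worth 0.62 × 494 = 306.28 now; the acquirer offers that and keeps 193.72.
Round 1 (the target proposes): the acquirer can get 193.72 next round, worth 0.87 × 193.72 = 168.5364 now. The target offers 168.5364 and keeps 500 − 168.5364 = 331.4636.

168.54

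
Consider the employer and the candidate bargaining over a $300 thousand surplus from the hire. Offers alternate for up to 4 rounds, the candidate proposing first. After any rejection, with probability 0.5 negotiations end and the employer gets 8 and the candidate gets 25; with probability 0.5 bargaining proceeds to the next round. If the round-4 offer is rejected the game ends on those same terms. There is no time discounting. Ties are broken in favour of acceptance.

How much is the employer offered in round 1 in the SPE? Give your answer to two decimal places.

108.13

By backward induction:
Round 4 (the employer proposes): the candidate gets 25 if talks fail, so the employer offers 25 and keeps 275.
Round 3 (the candidate proposes): rejecting gives the employer an expected 0.5 × 275 + 0.5 × 8 = 141.5, so the candidate offers 141.5, keeping 158.5.
Round 2 (the employer proposes): rejecting gives the candidate an expected 0.5 × 158.5 + 0.5 × 25 = 91.75; the employer offers that and keeps 208.25.
Round 1 (the candidate proposes): rejecting gives the employer an expected 0.5 × 208.25 + 0.5 × 8 = 108.125. The candidate offers 108.125 and keeps 300 − 108.125 = 191.875.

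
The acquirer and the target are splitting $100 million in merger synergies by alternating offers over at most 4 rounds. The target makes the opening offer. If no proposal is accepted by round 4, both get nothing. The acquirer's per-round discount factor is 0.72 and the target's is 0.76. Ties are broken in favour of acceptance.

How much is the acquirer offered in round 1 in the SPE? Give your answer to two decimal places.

Round 4 (the acquirer proposes): the target will accept anything ≥ 0, so the acquirer offers 0 and keeps 100.
Round 3 (the target proposes): the acquirer can get 100 next round, worth 0.72 × 100 = 72 now; the target offers that and keeps 28.
Round 2 (the acquirer proposes): the target can get 28 next round, worth 0.76 × 28 = 21.28 now, so the acquirer offers 21.28, keeping 78.72.
Round 1 (the target proposes): the acquirer can get 78.72 next round, worth 0.72 × 78.72 = 56.6784 now, so the target offers 56.6784, keeping 43.3216.

56.68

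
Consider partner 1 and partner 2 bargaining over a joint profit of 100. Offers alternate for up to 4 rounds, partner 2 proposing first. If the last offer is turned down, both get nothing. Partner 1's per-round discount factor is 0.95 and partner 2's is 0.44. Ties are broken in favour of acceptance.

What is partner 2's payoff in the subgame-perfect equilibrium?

7.09

Work backward from the last round.
Round 4 (partner 1 proposes): partner 2 will accept anything ≥ 0, so partner 1 offers 0 and keeps 100.
Round 3 (partner 2 proposes): partner 1 can get 100 next round, worth 0.95 × 100 = 95 now, so partner 2 offers 95, keeping 5.
Round 2 (partner 1 proposes): partner 2 can get 5 next round, worth 0.44 × 5 = 2.2 now, so partner 1 offers 2.2, keeping 97.8.
Round 1 (partner 2 proposes): partner 1 can get 97.8 next round, worth 0.95 × 97.8 = 92.91 now, so partner 2 offers 92.91, keeping 7.09.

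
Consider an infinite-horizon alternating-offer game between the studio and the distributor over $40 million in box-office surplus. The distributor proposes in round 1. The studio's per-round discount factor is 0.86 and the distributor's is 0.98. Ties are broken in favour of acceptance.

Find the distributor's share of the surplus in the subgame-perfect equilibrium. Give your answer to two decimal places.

Let x be the distributor's share when the distributor proposes and y be the studio's share when the studio proposes.
The studio accepts iff offered ≥ 0.86·y, so x = 40 − 0.86y. Symmetrically y = 40 − 0.98x.
Substituting: x = 40 − 0.86(40 − 0.98x), giving x(1 − 0.98·0.86) = 40(1 − 0.86).
So x = 40 × 0.14 / 0.1572 ≈ 35.6234, and the studio receives 40 − x ≈ 4.3766.

35.62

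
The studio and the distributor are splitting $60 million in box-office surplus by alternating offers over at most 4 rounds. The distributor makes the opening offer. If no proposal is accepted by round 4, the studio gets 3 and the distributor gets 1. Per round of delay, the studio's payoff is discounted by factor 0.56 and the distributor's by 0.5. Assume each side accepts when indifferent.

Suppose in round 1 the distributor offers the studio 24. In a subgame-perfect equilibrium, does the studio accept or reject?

Work out the studio's continuation value if the offer is rejected.
Round 4 (the studio proposes): the distributor gets 1 if talks fail, so the studio offers 1 and keeps 59.
Round 3 (the distributor proposes): the studio can get 59 next round, worth 0.56 × 59 = 33.04 now. The distributor offers 33.04 and keeps 60 − 33.04 = 26.96.
Round 2 (the studio proposes): the distributor can get 26.96 next round, worth 0.5 × 26.96 = 13.48 now. The studio offers 13.48 and keeps 60 − 13.48 = 46.52.
So by rejecting in round 1, the studio gets 46.52 next round, worth 0.56 × 46.52 = 26.0512 now.
Offer 24 < 26.0512, so the studio rejects.

Reject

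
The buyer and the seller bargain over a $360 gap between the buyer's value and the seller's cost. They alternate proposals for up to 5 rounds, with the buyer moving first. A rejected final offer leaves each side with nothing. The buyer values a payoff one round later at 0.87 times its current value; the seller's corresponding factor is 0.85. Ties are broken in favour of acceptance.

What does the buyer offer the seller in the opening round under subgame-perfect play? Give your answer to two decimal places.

69.20

Work backward from the last round.
Round 5 (the buyer proposes): the seller will accept anything ≥ 0, so the buyer offers 0 and keeps 360.
Round 4 (the seller proposes): the buyer can get 360 next round, worth 0.87 × 360 = 313.2 now; the seller offers that and keeps 46.8.
Round 3 (the buyer proposes): the seller can get 46.8 next round, worth 0.85 × 46.8 = 39.78 now, so the buyer offers 39.78, keeping 320.22.
Round 2 (the seller proposes): the buyer can get 320.22 next round, worth 0.87 × 320.22 = 278.5914 now; the seller offers that and keeps 81.4086.
Round 1 (the buyer proposes): the seller can get 81.4086 next round, worth 0.85 × 81.4086 = 69.19731 now. The buyer offers 69.19731 and keeps 360 − 69.19731 = 290.80269.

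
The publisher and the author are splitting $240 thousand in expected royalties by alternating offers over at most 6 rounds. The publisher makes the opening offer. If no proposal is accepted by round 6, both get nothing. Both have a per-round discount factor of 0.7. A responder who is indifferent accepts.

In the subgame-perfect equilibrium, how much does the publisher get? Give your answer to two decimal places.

124.57

Round 6 (the author proposes): rejection yields 0 for the publisher; the author offers 0 and keeps 240.
Round 5 (the publisher proposes): the author can get 240 next round, worth 0.7 × 240 = 168 now; the publisher offers that and keeps 72.
Round 4 (the author proposes): the publisher can get 72 next round, worth 0.7 × 72 = 50.4 now. The author offers 50.4 and keeps 240 − 50.4 = 189.6.
Round 3 (the publisher proposes): the author can get 189.6 next round, worth 0.7 × 189.6 = 132.72 now. The publisher offers 132.72 and keeps 240 − 132.72 = 107.28.
Round 2 (the author proposes): the publisher can get 107.28 next round, worth 0.7 × 107.28 = 75.096 now. The author offers 75.096 and keeps 240 − 75.096 = 164.904.
Round 1 (the publisher proposes): the author can get 164.904 next round, worth 0.7 × 164.904 = 115.4328 now. The publisher offers 115.4328 and keeps 240 − 115.4328 = 124.5672.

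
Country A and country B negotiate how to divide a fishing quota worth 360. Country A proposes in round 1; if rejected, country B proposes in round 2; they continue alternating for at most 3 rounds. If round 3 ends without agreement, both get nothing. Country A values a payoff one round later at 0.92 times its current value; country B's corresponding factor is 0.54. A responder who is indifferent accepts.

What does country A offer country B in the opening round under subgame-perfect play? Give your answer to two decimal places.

15.55

Work backward from the last round.
Round 3 (country A proposes): country B will accept anything ≥ 0, so country A offers 0 and keeps 360.
Round 2 (country B proposes): country A can get 360 next round, worth 0.92 × 360 = 331.2 now; country B offers that and keeps 28.8.
Round 1 (country A proposes): country B can get 28.8 next round, worth 0.54 × 28.8 = 15.552 now; country A offers that and keeps 344.448.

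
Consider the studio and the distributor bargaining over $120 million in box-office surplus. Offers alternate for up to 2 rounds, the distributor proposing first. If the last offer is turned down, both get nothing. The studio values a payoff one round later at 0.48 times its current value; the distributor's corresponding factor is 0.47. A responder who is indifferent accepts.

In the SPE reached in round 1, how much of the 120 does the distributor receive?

62.4

Round 2 (the studio proposes): rejection yields 0 for the distributor; the studio offers 0 and keeps 120.
Round 1 (the distributor proposes): the studio can get 120 next round, worth 0.48 × 120 = 57.6 now; the distributor offers that and keeps 62.4.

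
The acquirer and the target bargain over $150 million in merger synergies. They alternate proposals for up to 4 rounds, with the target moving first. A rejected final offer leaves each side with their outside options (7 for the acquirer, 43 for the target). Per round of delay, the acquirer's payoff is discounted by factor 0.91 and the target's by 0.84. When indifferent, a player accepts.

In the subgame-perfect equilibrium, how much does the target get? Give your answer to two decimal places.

Work backward from the last round.
Round 4 (the acquirer proposes): the target gets 43 if talks fail, so the acquirer offers 43 and keeps 107.
Round 3 (the target proposes): the acquirer can get 107 next round, worth 0.91 × 107 = 97.37 now, so the target offers 97.37, keeping 52.63.
Round 2 (the acquirer proposes): the target can get 52.63 next round, worth 0.84 × 52.63 = 44.2092 now. The acquirer offers 44.2092 and keeps 150 − 44.2092 = 105.7908.
Round 1 (the target proposes): the acquirer can get 105.7908 next round, worth 0.91 × 105.7908 = 96.269628 now; the target offers that and keeps 53.730372.

53.73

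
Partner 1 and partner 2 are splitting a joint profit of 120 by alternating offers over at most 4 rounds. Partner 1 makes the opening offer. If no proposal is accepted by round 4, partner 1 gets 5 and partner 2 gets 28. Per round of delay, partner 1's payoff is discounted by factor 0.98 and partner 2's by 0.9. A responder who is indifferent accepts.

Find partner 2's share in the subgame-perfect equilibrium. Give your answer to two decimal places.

93.45

Round 4 (partner 2 proposes): partner 1 gets 5 if talks fail, so partner 2 offers 5 and keeps 115.
Round 3 (partner 1 proposes): partner 2 can get 115 next round, worth 0.9 × 115 = 103.5 now; partner 1 offers that and keeps 16.5.
Round 2 (partner 2 proposes): partner 1 can get 16.5 next round, worth 0.98 × 16.5 = 16.17 now; partner 2 offers that and keeps 103.83.
Round 1 (partner 1 proposes): partner 2 can get 103.83 next round, worth 0.9 × 103.83 = 93.447 now; partner 1 offers that and keeps 26.553.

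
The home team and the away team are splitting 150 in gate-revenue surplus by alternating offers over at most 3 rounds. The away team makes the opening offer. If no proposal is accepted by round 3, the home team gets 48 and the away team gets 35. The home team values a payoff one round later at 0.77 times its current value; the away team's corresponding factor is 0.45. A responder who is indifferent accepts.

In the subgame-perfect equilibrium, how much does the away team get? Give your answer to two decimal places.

69.84

Round 3 (the away team proposes): the home team gets 48 if talks fail, so the away team offers 48 and keeps 102.
Round 2 (the home team proposes): the away team can get 102 next round, worth 0.45 × 102 = 45.9 now, so the home team offers 45.9, keeping 104.1.
Round 1 (the away team proposes): the home team can get 104.1 next round, worth 0.77 × 104.1 = 80.157 now; the away team offers that and keeps 69.843.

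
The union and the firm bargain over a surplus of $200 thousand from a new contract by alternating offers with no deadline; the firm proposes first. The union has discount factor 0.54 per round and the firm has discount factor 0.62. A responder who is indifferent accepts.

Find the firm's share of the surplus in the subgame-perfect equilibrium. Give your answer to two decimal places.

When the firm proposes, the union accepts any offer worth at least 0.54 times what the union would get by proposing next round; and vice versa.
This gives x = 200 − 0.54y and y = 200 − 0.62x, where x and y are each side's share when it proposes.
Hence (1 − 0.54·0.62)x = 200(1 − 0.54), i.e. 0.6652·x = 92.
x ≈ 138.3043; the union's share is 200 − x ≈ 61.6957.

138.30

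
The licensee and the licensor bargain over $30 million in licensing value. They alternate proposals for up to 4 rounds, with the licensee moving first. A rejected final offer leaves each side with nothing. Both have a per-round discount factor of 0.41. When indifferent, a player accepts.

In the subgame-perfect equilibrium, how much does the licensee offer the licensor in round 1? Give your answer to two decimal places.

Work backward from the last round.
Round 4 (the licensor proposes): rejection yields 0 for the licensee; the licensor offers 0 and keeps 30.
Round 3 (the licensee proposes): the licensor can get 30 next round, worth 0.41 × 30 = 12.3 now, so the licensee offers 12.3, keeping 17.7.
Round 2 (the licensor proposes): the licensee can get 17.7 next round, worth 0.41 × 17.7 = 7.257 now, so the licensor offers 7.257, keeping 22.743.
Round 1 (the licensee proposes): the licensor can get 22.743 next round, worth 0.41 × 22.743 = 9.32463 now; the licensee offers that and keeps 20.67537.

9.32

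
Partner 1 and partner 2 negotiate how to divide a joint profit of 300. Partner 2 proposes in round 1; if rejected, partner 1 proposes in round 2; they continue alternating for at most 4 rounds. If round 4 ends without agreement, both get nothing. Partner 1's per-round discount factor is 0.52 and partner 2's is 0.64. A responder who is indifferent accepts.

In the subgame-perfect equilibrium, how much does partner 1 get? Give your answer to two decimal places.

108.08

Round 4 (partner 1 proposes): rejection yields 0 for partner 2; partner 1 offers 0 and keeps 300.
Round 3 (partner 2 proposes): partner 1 can get 300 next round, worth 0.52 × 300 = 156 now; partner 2 offers that and keeps 144.
Round 2 (partner 1 proposes): partner 2 can get 144 next round, worth 0.64 × 144 = 92.16 now, so partner 1 offers 92.16, keeping 207.84.
Round 1 (partner 2 proposes): partner 1 can get 207.84 next round, worth 0.52 × 207.84 = 108.0768 now. Partner 2 offers 108.0768 and keeps 300 − 108.0768 = 191.9232.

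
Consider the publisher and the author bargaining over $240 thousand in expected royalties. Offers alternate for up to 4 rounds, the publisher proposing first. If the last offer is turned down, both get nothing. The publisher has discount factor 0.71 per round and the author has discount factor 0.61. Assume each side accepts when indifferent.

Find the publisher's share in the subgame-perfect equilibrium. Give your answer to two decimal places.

134.14

Round 4 (the author proposes): the publisher will accept anything ≥ 0, so the author offers 0 and keeps 240.
Round 3 (the publisher proposes): the author can get 240 next round, worth 0.61 × 240 = 146.4 now, so the publisher offers 146.4, keeping 93.6.
Round 2 (the author proposes): the publisher can get 93.6 next round, worth 0.71 × 93.6 = 66.456 now. The author offers 66.456 and keeps 240 − 66.456 = 173.544.
Round 1 (the publisher proposes): the author can get 173.544 next round, worth 0.61 × 173.544 = 105.86184 now; the publisher offers that and keeps 134.13816.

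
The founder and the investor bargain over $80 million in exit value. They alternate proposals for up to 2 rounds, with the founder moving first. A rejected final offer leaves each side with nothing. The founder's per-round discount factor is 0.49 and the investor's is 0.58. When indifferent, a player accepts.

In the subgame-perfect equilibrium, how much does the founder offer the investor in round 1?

Solve by backward induction from round 2.
Round 2 (the investor proposes): rejection yields 0 for the founder; the investor offers 0 and keeps 80.
Round 1 (the founder proposes): the investor can get 80 next round, worth 0.58 × 80 = 46.4 now, so the founder offers 46.4, keeping 33.6.

46.4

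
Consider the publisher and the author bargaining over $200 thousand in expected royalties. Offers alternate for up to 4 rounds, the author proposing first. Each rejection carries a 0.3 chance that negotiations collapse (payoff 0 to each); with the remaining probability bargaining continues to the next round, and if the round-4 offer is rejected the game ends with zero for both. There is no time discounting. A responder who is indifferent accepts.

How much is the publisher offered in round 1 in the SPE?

110.6

Round 4 (the publisher proposes): the author will accept anything ≥ 0, so the publisher offers 0 and keeps 200.
Round 3 (the author proposes): rejecting gives the publisher an expected 0.7 × 200 = 140. The author offers 140 and keeps 200 − 140 = 60.
Round 2 (the publisher proposes): rejecting gives the author an expected 0.7 × 60 = 42. The publisher offers 42 and keeps 200 − 42 = 158.
Round 1 (the author proposes): rejecting gives the publisher an expected 0.7 × 158 = 110.6, so the author offers 110.6, keeping 89.4.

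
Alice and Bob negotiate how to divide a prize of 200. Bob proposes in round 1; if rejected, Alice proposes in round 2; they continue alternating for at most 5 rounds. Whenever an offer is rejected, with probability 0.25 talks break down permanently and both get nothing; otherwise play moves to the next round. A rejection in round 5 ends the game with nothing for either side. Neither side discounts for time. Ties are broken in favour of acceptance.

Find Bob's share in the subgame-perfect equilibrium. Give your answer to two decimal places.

141.41

Round 5 (Bob proposes): Alice will accept anything ≥ 0, so Bob offers 0 and keeps 200.
Round 4 (Alice proposes): rejecting gives Bob an expected 0.75 × 200 = 150; Alice offers that and keeps 50.
Round 3 (Bob proposes): rejecting gives Alice an expected 0.75 × 50 = 37.5; Bob offers that and keeps 162.5.
Round 2 (Alice proposes): rejecting gives Bob an expected 0.75 × 162.5 = 121.875. Alice offers 121.875 and keeps 200 − 121.875 = 78.125.
Round 1 (Bob proposes): rejecting gives Alice an expected 0.75 × 78.125 = 58.59375; Bob offers that and keeps 141.40625.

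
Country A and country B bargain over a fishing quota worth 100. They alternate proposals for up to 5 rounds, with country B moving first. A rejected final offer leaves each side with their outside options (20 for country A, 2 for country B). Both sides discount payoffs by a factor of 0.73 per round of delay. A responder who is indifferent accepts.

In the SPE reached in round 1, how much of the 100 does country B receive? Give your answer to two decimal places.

Round 5 (country B proposes): country A gets 20 if talks fail, so country B offers 20 and keeps 80.
Round 4 (country A proposes): country B can get 80 next round, worth 0.73 × 80 = 58.4 now; country A offers that and keeps 41.6.
Round 3 (country B proposes): country A can get 41.6 next round, worth 0.73 × 41.6 = 30.368 now. Country B offers 30.368 and keeps 100 − 30.368 = 69.632.
Round 2 (country A proposes): country B can get 69.632 next round, worth 0.73 × 69.632 = 50.83136 now, so country A offers 50.83136, keeping 49.16864.
Round 1 (country B proposes): country A can get 49.16864 next round, worth 0.73 × 49.16864 = 35.8931072 now; country B offers that and keeps 64.1068928.

64.11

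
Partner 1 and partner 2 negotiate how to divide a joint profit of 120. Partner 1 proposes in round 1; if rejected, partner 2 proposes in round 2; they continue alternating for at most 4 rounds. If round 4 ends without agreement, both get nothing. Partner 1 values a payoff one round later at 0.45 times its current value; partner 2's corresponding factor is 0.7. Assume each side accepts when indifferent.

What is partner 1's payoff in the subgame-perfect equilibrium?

Solve by backward induction from round 4.
Round 4 (partner 2 proposes): partner 1 will accept anything ≥ 0, so partner 2 offers 0 and keeps 120.
Round 3 (partner 1 proposes): partner 2 can get 120 next round, worth 0.7 × 120 = 84 now; partner 1 offers that and keeps 36.
Round 2 (partner 2 proposes): partner 1 can get 36 next round, worth 0.45 × 36 = 16.2 now, so partner 2 offers 16.2, keeping 103.8.
Round 1 (partner 1 proposes): partner 2 can get 103.8 next round, worth 0.7 × 103.8 = 72.66 now. Partner 1 offers 72.66 and keeps 120 − 72.66 = 47.34.

47.34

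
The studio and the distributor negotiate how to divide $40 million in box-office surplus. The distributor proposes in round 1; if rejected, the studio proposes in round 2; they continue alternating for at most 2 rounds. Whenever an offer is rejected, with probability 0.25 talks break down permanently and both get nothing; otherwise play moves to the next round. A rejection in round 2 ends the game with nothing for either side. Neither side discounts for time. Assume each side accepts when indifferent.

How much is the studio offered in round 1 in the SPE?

30

Round 2 (the studio proposes): the distributor will accept anything ≥ 0, so the studio offers 0 and keeps 40.
Round 1 (the distributor proposes): rejecting gives the studio an expected 0.75 × 40 = 30, so the distributor offers 30, keeping 10.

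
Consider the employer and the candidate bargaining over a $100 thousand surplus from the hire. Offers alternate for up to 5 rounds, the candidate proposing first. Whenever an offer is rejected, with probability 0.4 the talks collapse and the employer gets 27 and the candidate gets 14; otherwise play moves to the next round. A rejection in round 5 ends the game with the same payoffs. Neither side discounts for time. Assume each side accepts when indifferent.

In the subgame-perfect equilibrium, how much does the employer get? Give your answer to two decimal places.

By backward induction:
Round 5 (the candidate proposes): the employer gets 27 if talks fail, so the candidate offers 27 and keeps 73.
Round 4 (the employer proposes): rejecting gives the candidate an expected 0.6 × 73 + 0.4 × 14 = 49.4, so the employer offers 49.4, keeping 50.6.
Round 3 (the candidate proposes): rejecting gives the employer an expected 0.6 × 50.6 + 0.4 × 27 = 41.16; the candidate offers that and keeps 58.84.
Round 2 (the employer proposes): rejecting gives the candidate an expected 0.6 × 58.84 + 0.4 × 14 = 40.904; the employer offers that and keeps 59.096.
Round 1 (the candidate proposes): rejecting gives the employer an expected 0.6 × 59.096 + 0.4 × 27 = 46.2576. The candidate offers 46.2576 and keeps 100 − 46.2576 = 53.7424.

46.26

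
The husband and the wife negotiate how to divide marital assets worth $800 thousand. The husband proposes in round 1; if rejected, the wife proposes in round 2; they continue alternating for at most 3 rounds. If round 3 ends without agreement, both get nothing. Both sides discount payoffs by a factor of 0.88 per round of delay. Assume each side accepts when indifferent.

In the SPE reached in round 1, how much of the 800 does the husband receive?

Round 3 (the husband proposes): the wife will accept anything ≥ 0, so the husband offers 0 and keeps 800.
Round 2 (the wife proposes): the husband can get 800 next round, worth 0.88 × 800 = 704 now, so the wife offers 704, keeping 96.
Round 1 (the husband proposes): the wife can get 96 next round, worth 0.88 × 96 = 84.48 now, so the husband offers 84.48, keeping 715.52.

715.52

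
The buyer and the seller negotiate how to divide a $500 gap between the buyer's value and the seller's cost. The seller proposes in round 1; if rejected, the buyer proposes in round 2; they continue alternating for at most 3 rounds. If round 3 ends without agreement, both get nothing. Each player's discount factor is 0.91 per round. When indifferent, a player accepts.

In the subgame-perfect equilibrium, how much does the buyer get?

40.95

Round 3 (the seller proposes): the buyer will accept anything ≥ 0, so the seller offers 0 and keeps 500.
Round 2 (the buyer proposes): the seller can get 500 next round, worth 0.91 × 500 = 455 now, so the buyer offers 455, keeping 45.
Round 1 (the seller proposes): the buyer can get 45 next round, worth 0.91 × 45 = 40.95 now; the seller offers that and keeps 459.05.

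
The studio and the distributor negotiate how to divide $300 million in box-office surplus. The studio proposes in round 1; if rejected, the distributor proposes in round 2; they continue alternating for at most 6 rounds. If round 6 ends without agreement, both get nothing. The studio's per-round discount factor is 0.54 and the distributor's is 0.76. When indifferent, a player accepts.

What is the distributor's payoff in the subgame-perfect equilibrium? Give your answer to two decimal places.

By backward induction:
Round 6 (the distributor proposes): the studio will accept anything ≥ 0, so the distributor offers 0 and keeps 300.
Round 5 (the studio proposes): the distributor can get 300 next round, worth 0.76 × 300 = 228 now. The studio offers 228 and keeps 300 − 228 = 72.
Round 4 (the distributor proposes): the studio can get 72 next round, worth 0.54 × 72 = 38.88 now; the distributor offers that and keeps 261.12.
Round 3 (the studio proposes): the distributor can get 261.12 next round, worth 0.76 × 261.12 = 198.4512 now, so the studio offers 198.4512, keeping 101.5488.
Round 2 (the distributor proposes): the studio can get 101.5488 next round, worth 0.54 × 101.5488 = 54.836352 now, so the distributor offers 54.836352, keeping 245.163648.
Round 1 (the studio proposes): the distributor can get 245.163648 next round, worth 0.76 × 245.163648 = 186.32437248 now; the studio offers that and keeps 113.67562752.

186.32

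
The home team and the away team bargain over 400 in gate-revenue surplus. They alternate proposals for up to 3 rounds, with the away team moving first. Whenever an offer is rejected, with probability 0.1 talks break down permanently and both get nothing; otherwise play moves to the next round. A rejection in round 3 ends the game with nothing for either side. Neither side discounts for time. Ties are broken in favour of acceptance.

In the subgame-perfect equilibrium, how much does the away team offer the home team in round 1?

Round 3 (the away team proposes): rejection yields 0 for the home team; the away team offers 0 and keeps 400.
Round 2 (the home team proposes): rejecting gives the away team an expected 0.9 × 400 = 360. The home team offers 360 and keeps 400 − 360 = 40.
Round 1 (the away team proposes): rejecting gives the home team an expected 0.9 × 40 = 36; the away team offers that and keeps 364.

36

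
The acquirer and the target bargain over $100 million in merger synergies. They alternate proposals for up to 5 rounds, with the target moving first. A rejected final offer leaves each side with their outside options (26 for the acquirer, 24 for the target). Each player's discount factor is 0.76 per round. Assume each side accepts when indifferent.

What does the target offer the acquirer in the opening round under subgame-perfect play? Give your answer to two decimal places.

Round 5 (the target proposes): the acquirer gets 26 if talks fail, so the target offers 26 and keeps 74.
Round 4 (the acquirer proposes): the target can get 74 next round, worth 0.76 × 74 = 56.24 now. The acquirer offers 56.24 and keeps 100 − 56.24 = 43.76.
Round 3 (the target proposes): the acquirer can get 43.76 next round, worth 0.76 × 43.76 = 33.2576 now; the target offers that and keeps 66.7424.
Round 2 (the acquirer proposes): the target can get 66.7424 next round, worth 0.76 × 66.7424 = 50.724224 now. The acquirer offers 50.724224 and keeps 100 − 50.724224 = 49.275776.
Round 1 (the target proposes): the acquirer can get 49.275776 next round, worth 0.76 × 49.275776 = 37.44958976 now, so the target offers 37.44958976, keeping 62.55041024.

37.45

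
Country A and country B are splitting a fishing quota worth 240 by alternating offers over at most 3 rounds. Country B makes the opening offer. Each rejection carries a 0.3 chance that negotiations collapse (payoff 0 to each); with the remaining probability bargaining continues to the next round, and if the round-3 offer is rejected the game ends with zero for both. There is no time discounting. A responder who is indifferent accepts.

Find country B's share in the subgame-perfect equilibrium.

189.6

Round 3 (country B proposes): country A will accept anything ≥ 0, so country B offers 0 and keeps 240.
Round 2 (country A proposes): rejecting gives country B an expected 0.7 × 240 = 168, so country A offers 168, keeping 72.
Round 1 (country B proposes): rejecting gives country A an expected 0.7 × 72 = 50.4. Country B offers 50.4 and keeps 240 − 50.4 = 189.6.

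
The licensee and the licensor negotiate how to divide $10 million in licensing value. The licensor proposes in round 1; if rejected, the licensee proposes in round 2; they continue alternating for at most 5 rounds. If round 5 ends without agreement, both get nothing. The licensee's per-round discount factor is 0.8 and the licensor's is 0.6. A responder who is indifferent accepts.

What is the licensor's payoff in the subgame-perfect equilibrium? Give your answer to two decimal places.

5.26

Round 5 (the licensor proposes): the licensee will accept anything ≥ 0, so the licensor offers 0 and keeps 10.
Round 4 (the licensee proposes): the licensor can get 10 next round, worth 0.6 × 10 = 6 now. The licensee offers 6 and keeps 10 − 6 = 4.
Round 3 (the licensor proposes): the licensee can get 4 next round, worth 0.8 × 4 = 3.2 now; the licensor offers that and keeps 6.8.
Round 2 (the licensee proposes): the licensor can get 6.8 next round, worth 0.6 × 6.8 = 4.08 now. The licensee offers 4.08 and keeps 10 − 4.08 = 5.92.
Round 1 (the licensor proposes): the licensee can get 5.92 next round, worth 0.8 × 5.92 = 4.736 now; the licensor offers that and keeps 5.264.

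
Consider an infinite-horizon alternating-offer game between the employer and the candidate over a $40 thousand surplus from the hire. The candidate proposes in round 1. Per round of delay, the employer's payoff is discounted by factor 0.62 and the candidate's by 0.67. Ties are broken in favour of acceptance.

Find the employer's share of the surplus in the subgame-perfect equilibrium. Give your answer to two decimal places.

14.00

Let x be the candidate's share when the candidate proposes and y be the employer's share when the employer proposes.
The employer accepts iff offered ≥ 0.62·y, so x = 40 − 0.62y. Symmetrically y = 40 − 0.67x.
Substituting: x = 40 − 0.62(40 − 0.67x), giving x(1 − 0.67·0.62) = 40(1 − 0.62).
So x = 40 × 0.38 / 0.5846 ≈ 26.0007, and the employer receives 40 − x ≈ 13.9993.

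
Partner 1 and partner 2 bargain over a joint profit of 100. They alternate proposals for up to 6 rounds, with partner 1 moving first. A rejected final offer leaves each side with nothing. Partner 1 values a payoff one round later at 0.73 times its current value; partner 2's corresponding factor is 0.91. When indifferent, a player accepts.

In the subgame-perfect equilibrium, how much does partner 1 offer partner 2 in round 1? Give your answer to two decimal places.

Round 6 (partner 2 proposes): partner 1 will accept anything ≥ 0, so partner 2 offers 0 and keeps 100.
Round 5 (partner 1 proposes): partner 2 can get 100 next round, worth 0.91 × 100 = 91 now. Partner 1 offers 91 and keeps 100 − 91 = 9.
Round 4 (partner 2 proposes): partner 1 can get 9 next round, worth 0.73 × 9 = 6.57 now; partner 2 offers that and keeps 93.43.
Round 3 (partner 1 proposes): partner 2 can get 93.43 next round, worth 0.91 × 93.43 = 85.0213 now, so partner 1 offers 85.0213, keeping 14.9787.
Round 2 (partner 2 proposes): partner 1 can get 14.9787 next round, worth 0.73 × 14.9787 = 10.934451 now. Partner 2 offers 10.934451 and keeps 100 − 10.934451 = 89.065549.
Round 1 (partner 1 proposes): partner 2 can get 89.065549 next round, worth 0.91 × 89.065549 = 81.04964959 now; partner 1 offers that and keeps 18.95035041.

81.05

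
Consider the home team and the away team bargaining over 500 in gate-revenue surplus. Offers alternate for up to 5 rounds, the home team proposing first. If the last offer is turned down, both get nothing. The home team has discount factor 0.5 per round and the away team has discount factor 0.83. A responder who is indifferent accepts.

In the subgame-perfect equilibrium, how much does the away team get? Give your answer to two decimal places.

Round 5 (the home team proposes): the away team will accept anything ≥ 0, so the home team offers 0 and keeps 500.
Round 4 (the away team proposes): the home team can get 500 next round, worth 0.5 × 500 = 250 now, so the away team offers 250, keeping 250.
Round 3 (the home team proposes): the away team can get 250 next round, worth 0.83 × 250 = 207.5 now; the home team offers that and keeps 292.5.
Round 2 (the away team proposes): the home team can get 292.5 next round, worth 0.5 × 292.5 = 146.25 now. The away team offers 146.25 and keeps 500 − 146.25 = 353.75.
Round 1 (the home team proposes): the away team can get 353.75 next round, worth 0.83 × 353.75 = 293.6125 now. The home team offers 293.6125 and keeps 500 − 293.6125 = 206.3875.

293.61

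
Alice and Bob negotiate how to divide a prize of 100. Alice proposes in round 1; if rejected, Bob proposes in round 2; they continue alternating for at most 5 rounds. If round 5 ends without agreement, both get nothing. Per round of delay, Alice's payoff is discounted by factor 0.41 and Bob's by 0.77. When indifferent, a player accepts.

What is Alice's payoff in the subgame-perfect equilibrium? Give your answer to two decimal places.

Round 5 (Alice proposes): Bob will accept anything ≥ 0, so Alice offers 0 and keeps 100.
Round 4 (Bob proposes): Alice can get 100 next round, worth 0.41 × 100 = 41 now, so Bob offers 41, keeping 59.
Round 3 (Alice proposes): Bob can get 59 next round, worth 0.77 × 59 = 45.43 now; Alice offers that and keeps 54.57.
Round 2 (Bob proposes): Alice can get 54.57 next round, worth 0.41 × 54.57 = 22.3737 now. Bob offers 22.3737 and keeps 100 − 22.3737 = 77.6263.
Round 1 (Alice proposes): Bob can get 77.6263 next round, worth 0.77 × 77.6263 = 59.772251 now. Alice offers 59.772251 and keeps 100 − 59.772251 = 40.227749.

40.23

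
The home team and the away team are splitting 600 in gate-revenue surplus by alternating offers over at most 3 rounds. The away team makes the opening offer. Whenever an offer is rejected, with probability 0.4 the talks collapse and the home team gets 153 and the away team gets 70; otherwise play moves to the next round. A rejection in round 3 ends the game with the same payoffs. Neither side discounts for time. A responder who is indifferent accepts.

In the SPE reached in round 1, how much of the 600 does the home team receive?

243.48

Round 3 (the away team proposes): the home team gets 153 if talks fail, so the away team offers 153 and keeps 447.
Round 2 (the home team proposes): rejecting gives the away team an expected 0.6 × 447 + 0.4 × 70 = 296.2. The home team offers 296.2 and keeps 600 − 296.2 = 303.8.
Round 1 (the away team proposes): rejecting gives the home team an expected 0.6 × 303.8 + 0.4 × 153 = 243.48. The away team offers 243.48 and keeps 600 − 243.48 = 356.52.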